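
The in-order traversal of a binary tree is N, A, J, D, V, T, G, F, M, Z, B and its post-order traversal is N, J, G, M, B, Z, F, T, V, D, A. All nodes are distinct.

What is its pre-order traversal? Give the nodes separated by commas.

The last element of post-order is the root; it splits in-order into left and right subtrees.
Root A: left subtree has 1 node {N}, right has 9 {J, D, V, T, G, F, M, Z, B}.
  Root D: left subtree has 1 node {J}, right has 7 {V, T, G, F, M, Z, B}.
    Root V: left subtree has 0 nodes { }, right has 6 {T, G, F, M, Z, B}.
      Root T: left subtree has 0 nodes { }, right has 5 {G, F, M, Z, B}.
        Root F: left subtree has 1 node {G}, right has 3 {M, Z, B}.
          Root Z: left subtree has 1 node {M}, right has 1 {B}.

A, N, D, J, V, T, F, G, Z, M, B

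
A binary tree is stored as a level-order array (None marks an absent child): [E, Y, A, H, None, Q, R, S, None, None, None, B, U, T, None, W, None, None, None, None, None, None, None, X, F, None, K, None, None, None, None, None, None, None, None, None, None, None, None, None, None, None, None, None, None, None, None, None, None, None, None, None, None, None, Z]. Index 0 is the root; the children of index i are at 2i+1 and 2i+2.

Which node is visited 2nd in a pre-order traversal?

Y

Pre-order visits the node, then its left subtree, then its right subtree.
Visit E.
At E: go left to Y.
  Visit Y.
  At Y: go left to H.
    Visit H.
    At H: go left to S.
      Visit S.
      At S: go left to W.
        W is a leaf — visit W.
      At S: no right child.
    At H: no right child.
  At Y: no right child.
At E: go right to A.
  Visit A.
  At A: go left to Q.
    Visit Q.
    At Q: go left to B.
      Visit B.
      At B: go left to X.
        X is a leaf — visit X.
      At B: go right to F.
        F is a leaf — visit F.
    At Q: go right to U.
      Visit U.
      At U: no left child.
      At U: go right to K.
        Visit K.
        At K: no left child.
        At K: go right to Z.
          Z is a leaf — visit Z.
  At A: go right to R.
    Visit R.
    At R: go left to T.
      T is a leaf — visit T.
    At R: no right child.
Full pre-order sequence: E, Y, H, S, W, A, Q, B, X, F, U, K, Z, R, T.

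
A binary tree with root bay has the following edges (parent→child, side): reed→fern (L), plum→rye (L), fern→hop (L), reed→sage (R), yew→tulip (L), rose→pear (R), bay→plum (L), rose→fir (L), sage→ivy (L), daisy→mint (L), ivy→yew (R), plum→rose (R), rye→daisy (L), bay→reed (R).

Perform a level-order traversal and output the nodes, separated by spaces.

bay plum reed rye rose fern sage daisy fir pear hop ivy mint yew tulip

Level-order visits nodes level by level from the root, left to right within each level.
Level 0: bay
Level 1: plum, reed
Level 2: rye, rose, fern, sage
Level 3: daisy, fir, pear, hop, ivy
Level 4: mint, yew
Level 5: tulip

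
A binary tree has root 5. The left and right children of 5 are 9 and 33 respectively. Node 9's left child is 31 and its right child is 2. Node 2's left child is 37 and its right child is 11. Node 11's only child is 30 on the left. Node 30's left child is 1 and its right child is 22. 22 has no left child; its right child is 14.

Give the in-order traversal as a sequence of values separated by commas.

31, 9, 37, 2, 1, 30, 22, 14, 11, 5, 33

In-order visits the left subtree, then the node, then the right subtree.
At 5: go left to 9.
  At 9: go left to 31.
    31 is a leaf — visit 31.
  Visit 9.
  At 9: go right to 2.
    At 2: go left to 37.
      37 is a leaf — visit 37.
    Visit 2.
    At 2: go right to 11.
      At 11: go left to 30.
        At 30: go left to 1.
          1 is a leaf — visit 1.
        Visit 30.
        At 30: go right to 22.
          At 22: no left child.
          Visit 22.
          At 22: go right to 14.
            14 is a leaf — visit 14.
      Visit 11.
      At 11: no right child.
Visit 5.
At 5: go right to 33.
  33 is a leaf — visit 33.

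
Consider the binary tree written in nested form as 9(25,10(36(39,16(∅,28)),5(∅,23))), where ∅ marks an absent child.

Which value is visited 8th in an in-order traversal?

5

In-order visits the left subtree, then the node, then the right subtree.
At 9: go left to 25.
  25 is a leaf — visit 25.
Visit 9.
At 9: go right to 10.
  At 10: go left to 36.
    At 36: go left to 39.
      39 is a leaf — visit 39.
    Visit 36.
    At 36: go right to 16.
      At 16: no left child.
      Visit 16.
      At 16: go right to 28.
        28 is a leaf — visit 28.
  Visit 10.
  At 10: go right to 5.
    At 5: no left child.
    Visit 5.
    At 5: go right to 23.
      23 is a leaf — visit 23.
Full in-order sequence: 25, 9, 39, 36, 16, 28, 10, 5, 23.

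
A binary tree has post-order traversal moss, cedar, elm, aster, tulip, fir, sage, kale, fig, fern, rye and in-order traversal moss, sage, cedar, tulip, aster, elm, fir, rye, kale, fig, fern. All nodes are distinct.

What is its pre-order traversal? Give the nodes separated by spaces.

rye sage moss fir tulip cedar aster elm fern fig kale

The last element of post-order is the root; it splits in-order into left and right subtrees.
Root rye: left subtree has 7 nodes {moss, sage, cedar, tulip, aster, elm, fir}, right has 3 {kale, fig, fern}.
  Root sage: left subtree has 1 node {moss}, right has 5 {cedar, tulip, aster, elm, fir}.
    Root fir: left subtree has 4 nodes {cedar, tulip, aster, elm}, right has 0 { }.
      Root tulip: left subtree has 1 node {cedar}, right has 2 {aster, elm}.
        Root aster: left subtree has 0 nodes { }, right has 1 {elm}.
  Root fern: left subtree has 2 nodes {kale, fig}, right has 0 { }.
    Root fig: left subtree has 1 node {kale}, right has 0 { }.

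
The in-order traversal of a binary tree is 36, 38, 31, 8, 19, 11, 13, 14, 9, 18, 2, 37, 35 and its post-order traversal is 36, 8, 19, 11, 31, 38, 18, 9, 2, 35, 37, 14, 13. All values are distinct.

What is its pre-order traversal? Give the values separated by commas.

The last element of post-order is the root; it splits in-order into left and right subtrees.
Root 13: left subtree has 6 nodes {36, 38, 31, 8, 19, 11}, right has 6 {14, 9, 18, 2, 37, 35}.
  Root 38: left subtree has 1 node {36}, right has 4 {31, 8, 19, 11}.
    Root 31: left subtree has 0 nodes { }, right has 3 {8, 19, 11}.
      Root 11: left subtree has 2 nodes {8, 19}, right has 0 { }.
        Root 19: left subtree has 1 node {8}, right has 0 { }.
  Root 14: left subtree has 0 nodes { }, right has 5 {9, 18, 2, 37, 35}.
    Root 37: left subtree has 3 nodes {9, 18, 2}, right has 1 {35}.
      Root 2: left subtree has 2 nodes {9, 18}, right has 0 { }.
        Root 9: left subtree has 0 nodes { }, right has 1 {18}.

13, 38, 36, 31, 11, 19, 8, 14, 37, 2, 9, 18, 35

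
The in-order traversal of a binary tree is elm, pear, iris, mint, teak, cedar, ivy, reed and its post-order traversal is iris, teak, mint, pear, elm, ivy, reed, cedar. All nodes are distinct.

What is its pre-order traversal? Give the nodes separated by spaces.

cedar elm pear mint iris teak reed ivy

The last element of post-order is the root; it splits in-order into left and right subtrees.
Root cedar: left subtree has 5 nodes {elm, pear, iris, mint, teak}, right has 2 {ivy, reed}.
  Root elm: left subtree has 0 nodes { }, right has 4 {pear, iris, mint, teak}.
    Root pear: left subtree has 0 nodes { }, right has 3 {iris, mint, teak}.
      Root mint: left subtree has 1 node {iris}, right has 1 {teak}.
  Root reed: left subtree has 1 node {ivy}, right has 0 { }.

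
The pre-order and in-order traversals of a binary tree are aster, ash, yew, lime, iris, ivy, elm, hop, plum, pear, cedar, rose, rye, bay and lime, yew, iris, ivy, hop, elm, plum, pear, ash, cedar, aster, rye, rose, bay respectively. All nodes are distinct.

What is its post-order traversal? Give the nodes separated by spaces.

The first element of pre-order is the root; it splits in-order into left and right subtrees.
Root aster: left subtree has 10 nodes {lime, yew, iris, ivy, hop, elm, plum, pear, ash, cedar}, right has 3 {rye, rose, bay}.
  Root ash: left subtree has 8 nodes {lime, yew, iris, ivy, hop, elm, plum, pear}, right has 1 {cedar}.
    Root yew: left subtree has 1 node {lime}, right has 6 {iris, ivy, hop, elm, plum, pear}.
      Root iris: left subtree has 0 nodes { }, right has 5 {ivy, hop, elm, plum, pear}.
        Root ivy: left subtree has 0 nodes { }, right has 4 {hop, elm, plum, pear}.
          Root elm: left subtree has 1 node {hop}, right has 2 {plum, pear}.
            Root plum: left subtree has 0 nodes { }, right has 1 {pear}.
  Root rose: left subtree has 1 node {rye}, right has 1 {bay}.

lime hop pear plum elm ivy iris yew cedar ash rye bay rose aster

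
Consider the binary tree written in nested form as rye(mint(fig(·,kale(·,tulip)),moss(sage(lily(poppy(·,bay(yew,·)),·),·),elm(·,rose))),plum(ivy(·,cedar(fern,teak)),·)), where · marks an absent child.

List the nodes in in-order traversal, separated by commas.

In-order visits the left subtree, then the node, then the right subtree.
At rye: go left to mint.
  At mint: go left to fig.
    At fig: no left child.
    Visit fig.
    At fig: go right to kale.
      At kale: no left child.
      Visit kale.
      At kale: go right to tulip.
        tulip is a leaf — visit tulip.
  Visit mint.
  At mint: go right to moss.
    At moss: go left to sage.
      At sage: go left to lily.
        At lily: go left to poppy.
          At poppy: no left child.
          Visit poppy.
          At poppy: go right to bay.
            At bay: go left to yew.
              yew is a leaf — visit yew.
            Visit bay.
            At bay: no right child.
        Visit lily.
        At lily: no right child.
      Visit sage.
      At sage: no right child.
    Visit moss.
    At moss: go right to elm.
      At elm: no left child.
      Visit elm.
      At elm: go right to rose.
        rose is a leaf — visit rose.
Visit rye.
At rye: go right to plum.
  At plum: go left to ivy.
    At ivy: no left child.
    Visit ivy.
    At ivy: go right to cedar.
      At cedar: go left to fern.
        fern is a leaf — visit fern.
      Visit cedar.
      At cedar: go right to teak.
        teak is a leaf — visit teak.
  Visit plum.
  At plum: no right child.

fig, kale, tulip, mint, poppy, yew, bay, lily, sage, moss, elm, rose, rye, ivy, fern, cedar, teak, plum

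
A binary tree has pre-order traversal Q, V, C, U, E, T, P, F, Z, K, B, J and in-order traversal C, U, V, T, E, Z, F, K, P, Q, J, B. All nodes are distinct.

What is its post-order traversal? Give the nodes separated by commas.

The first element of pre-order is the root; it splits in-order into left and right subtrees.
Root Q: left subtree has 9 nodes {C, U, V, T, E, Z, F, K, P}, right has 2 {J, B}.
  Root V: left subtree has 2 nodes {C, U}, right has 6 {T, E, Z, F, K, P}.
    Root C: left subtree has 0 nodes { }, right has 1 {U}.
    Root E: left subtree has 1 node {T}, right has 4 {Z, F, K, P}.
      Root P: left subtree has 3 nodes {Z, F, K}, right has 0 { }.
        Root F: left subtree has 1 node {Z}, right has 1 {K}.
  Root B: left subtree has 1 node {J}, right has 0 { }.

U, C, T, Z, K, F, P, E, V, J, B, Q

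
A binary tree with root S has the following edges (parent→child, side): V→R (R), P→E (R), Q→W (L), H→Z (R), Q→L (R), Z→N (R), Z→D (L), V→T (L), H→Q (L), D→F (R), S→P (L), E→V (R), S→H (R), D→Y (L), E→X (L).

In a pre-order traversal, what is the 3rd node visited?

E

Pre-order visits the node, then its left subtree, then its right subtree.
Visit S.
At S: go left to P.
  Visit P.
  At P: no left child.
  At P: go right to E.
    Visit E.
    At E: go left to X.
      X is a leaf — visit X.
    At E: go right to V.
      Visit V.
      At V: go left to T.
        T is a leaf — visit T.
      At V: go right to R.
        R is a leaf — visit R.
At S: go right to H.
  Visit H.
  At H: go left to Q.
    Visit Q.
    At Q: go left to W.
      W is a leaf — visit W.
    At Q: go right to L.
      L is a leaf — visit L.
  At H: go right to Z.
    Visit Z.
    At Z: go left to D.
      Visit D.
      At D: go left to Y.
        Y is a leaf — visit Y.
      At D: go right to F.
        F is a leaf — visit F.
    At Z: go right to N.
      N is a leaf — visit N.
Full pre-order sequence: S, P, E, X, V, T, R, H, Q, W, L, Z, D, Y, F, N.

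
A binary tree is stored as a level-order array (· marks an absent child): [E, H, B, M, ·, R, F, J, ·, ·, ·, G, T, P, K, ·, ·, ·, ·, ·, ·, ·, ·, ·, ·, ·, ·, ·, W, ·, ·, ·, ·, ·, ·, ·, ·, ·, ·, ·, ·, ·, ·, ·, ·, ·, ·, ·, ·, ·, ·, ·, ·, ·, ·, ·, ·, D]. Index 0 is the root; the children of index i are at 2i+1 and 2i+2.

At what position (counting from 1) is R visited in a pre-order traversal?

Pre-order visits the node, then its left subtree, then its right subtree.
Visit E.
At E: go left to H.
  Visit H.
  At H: go left to M.
    Visit M.
    At M: go left to J.
      J is a leaf — visit J.
    At M: no right child.
  At H: no right child.
At E: go right to B.
  Visit B.
  At B: go left to R.
    Visit R.
    At R: go left to G.
      G is a leaf — visit G.
    At R: go right to T.
      T is a leaf — visit T.
  At B: go right to F.
    Visit F.
    At F: go left to P.
      Visit P.
      At P: no left child.
      At P: go right to W.
        Visit W.
        At W: go left to D.
          D is a leaf — visit D.
        At W: no right child.
    At F: go right to K.
      K is a leaf — visit K.
Full pre-order sequence: E, H, M, J, B, R, G, T, F, P, W, D, K.

6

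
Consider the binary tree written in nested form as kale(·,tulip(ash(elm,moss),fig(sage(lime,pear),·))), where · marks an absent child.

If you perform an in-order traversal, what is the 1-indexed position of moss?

4

In-order visits the left subtree, then the node, then the right subtree.
At kale: no left child.
Visit kale.
At kale: go right to tulip.
  At tulip: go left to ash.
    At ash: go left to elm.
      elm is a leaf — visit elm.
    Visit ash.
    At ash: go right to moss.
      moss is a leaf — visit moss.
  Visit tulip.
  At tulip: go right to fig.
    At fig: go left to sage.
      At sage: go left to lime.
        lime is a leaf — visit lime.
      Visit sage.
      At sage: go right to pear.
        pear is a leaf — visit pear.
    Visit fig.
    At fig: no right child.
Full in-order sequence: kale, elm, ash, moss, tulip, lime, sage, pear, fig.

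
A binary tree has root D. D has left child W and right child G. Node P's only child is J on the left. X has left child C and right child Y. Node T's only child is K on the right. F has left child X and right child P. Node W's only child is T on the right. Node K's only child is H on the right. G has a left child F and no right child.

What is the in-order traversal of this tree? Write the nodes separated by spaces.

W T K H D C X Y F J P G

In-order visits the left subtree, then the node, then the right subtree.
At D: go left to W.
  At W: no left child.
  Visit W.
  At W: go right to T.
    At T: no left child.
    Visit T.
    At T: go right to K.
      At K: no left child.
      Visit K.
      At K: go right to H.
        H is a leaf — visit H.
Visit D.
At D: go right to G.
  At G: go left to F.
    At F: go left to X.
      At X: go left to C.
        C is a leaf — visit C.
      Visit X.
      At X: go right to Y.
        Y is a leaf — visit Y.
    Visit F.
    At F: go right to P.
      At P: go left to J.
        J is a leaf — visit J.
      Visit P.
      At P: no right child.
  Visit G.
  At G: no right child.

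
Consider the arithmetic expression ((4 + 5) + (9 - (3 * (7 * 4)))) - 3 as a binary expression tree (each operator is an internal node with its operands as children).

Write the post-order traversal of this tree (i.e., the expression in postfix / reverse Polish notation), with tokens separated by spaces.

4 5 + 9 3 7 4 * * - + 3 -

Post-order on an expression tree gives postfix notation: for each operator, emit left operand, right operand, then the operator.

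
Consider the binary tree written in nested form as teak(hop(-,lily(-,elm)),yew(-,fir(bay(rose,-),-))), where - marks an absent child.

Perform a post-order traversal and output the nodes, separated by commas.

Post-order visits the left subtree, then the right subtree, then the node.
At teak: go left to hop.
  At hop: no left child.
  At hop: go right to lily.
    At lily: no left child.
    At lily: go right to elm.
      elm is a leaf — visit elm.
    Visit lily.
  Visit hop.
At teak: go right to yew.
  At yew: no left child.
  At yew: go right to fir.
    At fir: go left to bay.
      At bay: go left to rose.
        rose is a leaf — visit rose.
      At bay: no right child.
      Visit bay.
    At fir: no right child.
    Visit fir.
  Visit yew.
Visit teak.

elm, lily, hop, rose, bay, fir, yew, teak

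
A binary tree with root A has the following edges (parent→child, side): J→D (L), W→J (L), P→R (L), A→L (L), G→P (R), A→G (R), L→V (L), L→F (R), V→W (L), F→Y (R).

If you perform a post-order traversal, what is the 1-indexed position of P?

Post-order visits the left subtree, then the right subtree, then the node.
At A: go left to L.
  At L: go left to V.
    At V: go left to W.
      At W: go left to J.
        At J: go left to D.
          D is a leaf — visit D.
        At J: no right child.
        Visit J.
      At W: no right child.
      Visit W.
    At V: no right child.
    Visit V.
  At L: go right to F.
    At F: no left child.
    At F: go right to Y.
      Y is a leaf — visit Y.
    Visit F.
  Visit L.
At A: go right to G.
  At G: no left child.
  At G: go right to P.
    At P: go left to R.
      R is a leaf — visit R.
    At P: no right child.
    Visit P.
  Visit G.
Visit A.
Full post-order sequence: D, J, W, V, Y, F, L, R, P, G, A.

9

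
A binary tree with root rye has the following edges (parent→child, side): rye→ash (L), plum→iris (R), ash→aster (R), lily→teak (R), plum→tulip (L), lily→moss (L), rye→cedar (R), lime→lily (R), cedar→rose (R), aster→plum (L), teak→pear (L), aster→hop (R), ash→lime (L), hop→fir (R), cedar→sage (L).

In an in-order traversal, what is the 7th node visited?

In-order visits the left subtree, then the node, then the right subtree.
At rye: go left to ash.
  At ash: go left to lime.
    At lime: no left child.
    Visit lime.
    At lime: go right to lily.
      At lily: go left to moss.
        moss is a leaf — visit moss.
      Visit lily.
      At lily: go right to teak.
        At teak: go left to pear.
          pear is a leaf — visit pear.
        Visit teak.
        At teak: no right child.
  Visit ash.
  At ash: go right to aster.
    At aster: go left to plum.
      At plum: go left to tulip.
        tulip is a leaf — visit tulip.
      Visit plum.
      At plum: go right to iris.
        iris is a leaf — visit iris.
    Visit aster.
    At aster: go right to hop.
      At hop: no left child.
      Visit hop.
      At hop: go right to fir.
        fir is a leaf — visit fir.
Visit rye.
At rye: go right to cedar.
  At cedar: go left to sage.
    sage is a leaf — visit sage.
  Visit cedar.
  At cedar: go right to rose.
    rose is a leaf — visit rose.
Full in-order sequence: lime, moss, lily, pear, teak, ash, tulip, plum, iris, aster, hop, fir, rye, sage, cedar, rose.

tulip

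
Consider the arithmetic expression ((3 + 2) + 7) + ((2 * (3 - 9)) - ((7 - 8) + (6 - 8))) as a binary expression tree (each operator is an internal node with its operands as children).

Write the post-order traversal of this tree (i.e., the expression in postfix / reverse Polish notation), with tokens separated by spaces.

Post-order on an expression tree gives postfix notation: for each operator, emit left operand, right operand, then the operator.

3 2 + 7 + 2 3 9 - * 7 8 - 6 8 - + - +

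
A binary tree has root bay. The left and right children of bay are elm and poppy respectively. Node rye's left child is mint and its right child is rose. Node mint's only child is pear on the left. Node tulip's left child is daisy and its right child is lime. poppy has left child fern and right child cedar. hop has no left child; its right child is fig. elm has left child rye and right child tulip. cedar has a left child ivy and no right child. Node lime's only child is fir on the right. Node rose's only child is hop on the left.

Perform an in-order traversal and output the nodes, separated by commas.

In-order visits the left subtree, then the node, then the right subtree.
At bay: go left to elm.
  At elm: go left to rye.
    At rye: go left to mint.
      At mint: go left to pear.
        pear is a leaf — visit pear.
      Visit mint.
      At mint: no right child.
    Visit rye.
    At rye: go right to rose.
      At rose: go left to hop.
        At hop: no left child.
        Visit hop.
        At hop: go right to fig.
          fig is a leaf — visit fig.
      Visit rose.
      At rose: no right child.
  Visit elm.
  At elm: go right to tulip.
    At tulip: go left to daisy.
      daisy is a leaf — visit daisy.
    Visit tulip.
    At tulip: go right to lime.
      At lime: no left child.
      Visit lime.
      At lime: go right to fir.
        fir is a leaf — visit fir.
Visit bay.
At bay: go right to poppy.
  At poppy: go left to fern.
    fern is a leaf — visit fern.
  Visit poppy.
  At poppy: go right to cedar.
    At cedar: go left to ivy.
      ivy is a leaf — visit ivy.
    Visit cedar.
    At cedar: no right child.

pear, mint, rye, hop, fig, rose, elm, daisy, tulip, lime, fir, bay, fern, poppy, ivy, cedar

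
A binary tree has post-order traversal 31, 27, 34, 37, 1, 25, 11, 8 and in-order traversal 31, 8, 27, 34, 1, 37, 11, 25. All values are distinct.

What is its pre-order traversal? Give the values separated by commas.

8, 31, 11, 1, 34, 27, 37, 25

The last element of post-order is the root; it splits in-order into left and right subtrees.
Root 8: left subtree has 1 node {31}, right has 6 {27, 34, 1, 37, 11, 25}.
  Root 11: left subtree has 4 nodes {27, 34, 1, 37}, right has 1 {25}.
    Root 1: left subtree has 2 nodes {27, 34}, right has 1 {37}.
      Root 34: left subtree has 1 node {27}, right has 0 { }.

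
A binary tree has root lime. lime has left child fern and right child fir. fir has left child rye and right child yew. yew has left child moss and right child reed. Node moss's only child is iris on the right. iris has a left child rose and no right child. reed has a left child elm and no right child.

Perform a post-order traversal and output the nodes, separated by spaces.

fern rye rose iris moss elm reed yew fir lime

Post-order visits the left subtree, then the right subtree, then the node.
At lime: go left to fern.
  fern is a leaf — visit fern.
At lime: go right to fir.
  At fir: go left to rye.
    rye is a leaf — visit rye.
  At fir: go right to yew.
    At yew: go left to moss.
      At moss: no left child.
      At moss: go right to iris.
        At iris: go left to rose.
          rose is a leaf — visit rose.
        At iris: no right child.
        Visit iris.
      Visit moss.
    At yew: go right to reed.
      At reed: go left to elm.
        elm is a leaf — visit elm.
      At reed: no right child.
      Visit reed.
    Visit yew.
  Visit fir.
Visit lime.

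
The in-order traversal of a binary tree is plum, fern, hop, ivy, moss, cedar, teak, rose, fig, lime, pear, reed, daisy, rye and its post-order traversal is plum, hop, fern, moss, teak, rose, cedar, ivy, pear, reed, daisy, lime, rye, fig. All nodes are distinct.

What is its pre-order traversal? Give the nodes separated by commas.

fig, ivy, fern, plum, hop, cedar, moss, rose, teak, rye, lime, daisy, reed, pear

The last element of post-order is the root; it splits in-order into left and right subtrees.
Root fig: left subtree has 8 nodes {plum, fern, hop, ivy, moss, cedar, teak, rose}, right has 5 {lime, pear, reed, daisy, rye}.
  Root ivy: left subtree has 3 nodes {plum, fern, hop}, right has 4 {moss, cedar, teak, rose}.
    Root fern: left subtree has 1 node {plum}, right has 1 {hop}.
    Root cedar: left subtree has 1 node {moss}, right has 2 {teak, rose}.
      Root rose: left subtree has 1 node {teak}, right has 0 { }.
  Root rye: left subtree has 4 nodes {lime, pear, reed, daisy}, right has 0 { }.
    Root lime: left subtree has 0 nodes { }, right has 3 {pear, reed, daisy}.
      Root daisy: left subtree has 2 nodes {pear, reed}, right has 0 { }.
        Root reed: left subtree has 1 node {pear}, right has 0 { }.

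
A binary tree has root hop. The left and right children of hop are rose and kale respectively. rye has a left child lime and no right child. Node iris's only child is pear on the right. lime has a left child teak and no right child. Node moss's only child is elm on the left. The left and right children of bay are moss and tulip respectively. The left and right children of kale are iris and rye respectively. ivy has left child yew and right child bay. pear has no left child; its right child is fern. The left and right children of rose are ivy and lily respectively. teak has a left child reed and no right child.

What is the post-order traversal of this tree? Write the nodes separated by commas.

Post-order visits the left subtree, then the right subtree, then the node.
At hop: go left to rose.
  At rose: go left to ivy.
    At ivy: go left to yew.
      yew is a leaf — visit yew.
    At ivy: go right to bay.
      At bay: go left to moss.
        At moss: go left to elm.
          elm is a leaf — visit elm.
        At moss: no right child.
        Visit moss.
      At bay: go right to tulip.
        tulip is a leaf — visit tulip.
      Visit bay.
    Visit ivy.
  At rose: go right to lily.
    lily is a leaf — visit lily.
  Visit rose.
At hop: go right to kale.
  At kale: go left to iris.
    At iris: no left child.
    At iris: go right to pear.
      At pear: no left child.
      At pear: go right to fern.
        fern is a leaf — visit fern.
      Visit pear.
    Visit iris.
  At kale: go right to rye.
    At rye: go left to lime.
      At lime: go left to teak.
        At teak: go left to reed.
          reed is a leaf — visit reed.
        At teak: no right child.
        Visit teak.
      At lime: no right child.
      Visit lime.
    At rye: no right child.
    Visit rye.
  Visit kale.
Visit hop.

yew, elm, moss, tulip, bay, ivy, lily, rose, fern, pear, iris, reed, teak, lime, rye, kale, hop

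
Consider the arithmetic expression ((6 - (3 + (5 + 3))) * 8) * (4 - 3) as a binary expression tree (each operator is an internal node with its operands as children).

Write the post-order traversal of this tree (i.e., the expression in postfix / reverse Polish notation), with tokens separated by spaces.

6 3 5 3 + + - 8 * 4 3 - *

Post-order on an expression tree gives postfix notation: for each operator, emit left operand, right operand, then the operator.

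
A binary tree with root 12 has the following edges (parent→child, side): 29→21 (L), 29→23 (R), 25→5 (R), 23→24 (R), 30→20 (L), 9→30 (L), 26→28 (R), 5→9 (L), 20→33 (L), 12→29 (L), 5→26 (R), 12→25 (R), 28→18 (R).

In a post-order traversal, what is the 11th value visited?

26

Post-order visits the left subtree, then the right subtree, then the node.
At 12: go left to 29.
  At 29: go left to 21.
    21 is a leaf — visit 21.
  At 29: go right to 23.
    At 23: no left child.
    At 23: go right to 24.
      24 is a leaf — visit 24.
    Visit 23.
  Visit 29.
At 12: go right to 25.
  At 25: no left child.
  At 25: go right to 5.
    At 5: go left to 9.
      At 9: go left to 30.
        At 30: go left to 20.
          At 20: go left to 33.
            33 is a leaf — visit 33.
          At 20: no right child.
          Visit 20.
        At 30: no right child.
        Visit 30.
      At 9: no right child.
      Visit 9.
    At 5: go right to 26.
      At 26: no left child.
      At 26: go right to 28.
        At 28: no left child.
        At 28: go right to 18.
          18 is a leaf — visit 18.
        Visit 28.
      Visit 26.
    Visit 5.
  Visit 25.
Visit 12.
Full post-order sequence: 21, 24, 23, 29, 33, 20, 30, 9, 18, 28, 26, 5, 25, 12.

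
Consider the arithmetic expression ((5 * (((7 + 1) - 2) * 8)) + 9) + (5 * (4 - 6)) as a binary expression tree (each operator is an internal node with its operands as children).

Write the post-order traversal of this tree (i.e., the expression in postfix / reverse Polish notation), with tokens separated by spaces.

5 7 1 + 2 - 8 * * 9 + 5 4 6 - * +

Post-order on an expression tree gives postfix notation: for each operator, emit left operand, right operand, then the operator.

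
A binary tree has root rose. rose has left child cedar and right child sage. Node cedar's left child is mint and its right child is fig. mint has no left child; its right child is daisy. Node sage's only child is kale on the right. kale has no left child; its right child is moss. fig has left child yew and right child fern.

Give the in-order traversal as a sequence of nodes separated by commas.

In-order visits the left subtree, then the node, then the right subtree.
At rose: go left to cedar.
  At cedar: go left to mint.
    At mint: no left child.
    Visit mint.
    At mint: go right to daisy.
      daisy is a leaf — visit daisy.
  Visit cedar.
  At cedar: go right to fig.
    At fig: go left to yew.
      yew is a leaf — visit yew.
    Visit fig.
    At fig: go right to fern.
      fern is a leaf — visit fern.
Visit rose.
At rose: go right to sage.
  At sage: no left child.
  Visit sage.
  At sage: go right to kale.
    At kale: no left child.
    Visit kale.
    At kale: go right to moss.
      moss is a leaf — visit moss.

mint, daisy, cedar, yew, fig, fern, rose, sage, kale, moss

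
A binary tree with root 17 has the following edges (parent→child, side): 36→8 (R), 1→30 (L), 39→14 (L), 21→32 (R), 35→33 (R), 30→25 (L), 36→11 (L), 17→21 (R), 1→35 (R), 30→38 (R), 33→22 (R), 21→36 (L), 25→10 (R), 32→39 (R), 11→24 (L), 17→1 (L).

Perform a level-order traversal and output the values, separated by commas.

Level-order visits nodes level by level from the root, left to right within each level.
Level 0: 17
Level 1: 1, 21
Level 2: 30, 35, 36, 32
Level 3: 25, 38, 33, 11, 8, 39
Level 4: 10, 22, 24, 14

17, 1, 21, 30, 35, 36, 32, 25, 38, 33, 11, 8, 39, 10, 22, 24, 14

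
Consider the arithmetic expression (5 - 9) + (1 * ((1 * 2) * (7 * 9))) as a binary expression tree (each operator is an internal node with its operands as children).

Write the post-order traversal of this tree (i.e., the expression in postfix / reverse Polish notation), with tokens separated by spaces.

Post-order on an expression tree gives postfix notation: for each operator, emit left operand, right operand, then the operator.

5 9 - 1 1 2 * 7 9 * * * +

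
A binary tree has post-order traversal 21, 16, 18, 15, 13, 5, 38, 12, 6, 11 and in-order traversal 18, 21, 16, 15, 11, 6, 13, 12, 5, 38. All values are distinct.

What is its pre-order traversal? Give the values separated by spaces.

The last element of post-order is the root; it splits in-order into left and right subtrees.
Root 11: left subtree has 4 nodes {18, 21, 16, 15}, right has 5 {6, 13, 12, 5, 38}.
  Root 15: left subtree has 3 nodes {18, 21, 16}, right has 0 { }.
    Root 18: left subtree has 0 nodes { }, right has 2 {21, 16}.
      Root 16: left subtree has 1 node {21}, right has 0 { }.
  Root 6: left subtree has 0 nodes { }, right has 4 {13, 12, 5, 38}.
    Root 12: left subtree has 1 node {13}, right has 2 {5, 38}.
      Root 38: left subtree has 1 node {5}, right has 0 { }.

11 15 18 16 21 6 12 13 38 5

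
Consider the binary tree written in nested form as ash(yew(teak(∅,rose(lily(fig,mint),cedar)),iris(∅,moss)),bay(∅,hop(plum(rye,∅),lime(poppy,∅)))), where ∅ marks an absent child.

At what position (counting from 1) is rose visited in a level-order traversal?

7

Level-order visits nodes level by level from the root, left to right within each level.
Level 0: ash
Level 1: yew, bay
Level 2: teak, iris, hop
Level 3: rose, moss, plum, lime
Level 4: lily, cedar, rye, poppy
Level 5: fig, mint
Full level-order sequence: ash, yew, bay, teak, iris, hop, rose, moss, plum, lime, lily, cedar, rye, poppy, fig, mint.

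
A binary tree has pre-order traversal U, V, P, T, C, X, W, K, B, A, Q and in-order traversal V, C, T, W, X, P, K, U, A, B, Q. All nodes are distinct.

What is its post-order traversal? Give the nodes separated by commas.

The first element of pre-order is the root; it splits in-order into left and right subtrees.
Root U: left subtree has 7 nodes {V, C, T, W, X, P, K}, right has 3 {A, B, Q}.
  Root V: left subtree has 0 nodes { }, right has 6 {C, T, W, X, P, K}.
    Root P: left subtree has 4 nodes {C, T, W, X}, right has 1 {K}.
      Root T: left subtree has 1 node {C}, right has 2 {W, X}.
        Root X: left subtree has 1 node {W}, right has 0 { }.
  Root B: left subtree has 1 node {A}, right has 1 {Q}.

C, W, X, T, K, P, V, A, Q, B, U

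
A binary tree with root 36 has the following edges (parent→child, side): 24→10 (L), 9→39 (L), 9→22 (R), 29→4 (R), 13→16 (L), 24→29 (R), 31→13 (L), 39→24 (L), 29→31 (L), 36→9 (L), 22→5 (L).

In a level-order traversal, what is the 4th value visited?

Level-order visits nodes level by level from the root, left to right within each level.
Level 0: 36
Level 1: 9
Level 2: 39, 22
Level 3: 24, 5
Level 4: 10, 29
Level 5: 31, 4
Level 6: 13
Level 7: 16
Full level-order sequence: 36, 9, 39, 22, 24, 5, 10, 29, 31, 4, 13, 16.

22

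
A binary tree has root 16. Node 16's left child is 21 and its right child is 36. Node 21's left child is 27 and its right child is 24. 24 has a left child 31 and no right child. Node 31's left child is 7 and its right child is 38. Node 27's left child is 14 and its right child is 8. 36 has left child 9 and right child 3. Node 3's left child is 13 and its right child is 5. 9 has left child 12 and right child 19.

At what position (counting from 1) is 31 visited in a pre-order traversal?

7

Pre-order visits the node, then its left subtree, then its right subtree.
Visit 16.
At 16: go left to 21.
  Visit 21.
  At 21: go left to 27.
    Visit 27.
    At 27: go left to 14.
      14 is a leaf — visit 14.
    At 27: go right to 8.
      8 is a leaf — visit 8.
  At 21: go right to 24.
    Visit 24.
    At 24: go left to 31.
      Visit 31.
      At 31: go left to 7.
        7 is a leaf — visit 7.
      At 31: go right to 38.
        38 is a leaf — visit 38.
    At 24: no right child.
At 16: go right to 36.
  Visit 36.
  At 36: go left to 9.
    Visit 9.
    At 9: go left to 12.
      12 is a leaf — visit 12.
    At 9: go right to 19.
      19 is a leaf — visit 19.
  At 36: go right to 3.
    Visit 3.
    At 3: go left to 13.
      13 is a leaf — visit 13.
    At 3: go right to 5.
      5 is a leaf — visit 5.
Full pre-order sequence: 16, 21, 27, 14, 8, 24, 31, 7, 38, 36, 9, 12, 19, 3, 13, 5.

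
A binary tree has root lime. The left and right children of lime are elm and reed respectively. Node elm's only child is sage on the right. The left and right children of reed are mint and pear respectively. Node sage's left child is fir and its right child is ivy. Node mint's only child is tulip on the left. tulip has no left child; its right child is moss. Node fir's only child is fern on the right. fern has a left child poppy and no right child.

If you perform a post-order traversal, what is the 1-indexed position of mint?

9

Post-order visits the left subtree, then the right subtree, then the node.
At lime: go left to elm.
  At elm: no left child.
  At elm: go right to sage.
    At sage: go left to fir.
      At fir: no left child.
      At fir: go right to fern.
        At fern: go left to poppy.
          poppy is a leaf — visit poppy.
        At fern: no right child.
        Visit fern.
      Visit fir.
    At sage: go right to ivy.
      ivy is a leaf — visit ivy.
    Visit sage.
  Visit elm.
At lime: go right to reed.
  At reed: go left to mint.
    At mint: go left to tulip.
      At tulip: no left child.
      At tulip: go right to moss.
        moss is a leaf — visit moss.
      Visit tulip.
    At mint: no right child.
    Visit mint.
  At reed: go right to pear.
    pear is a leaf — visit pear.
  Visit reed.
Visit lime.
Full post-order sequence: poppy, fern, fir, ivy, sage, elm, moss, tulip, mint, pear, reed, lime.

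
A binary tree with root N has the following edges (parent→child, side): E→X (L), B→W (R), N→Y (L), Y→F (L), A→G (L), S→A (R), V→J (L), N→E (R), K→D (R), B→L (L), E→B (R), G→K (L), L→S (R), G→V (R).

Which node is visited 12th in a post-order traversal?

Post-order visits the left subtree, then the right subtree, then the node.
At N: go left to Y.
  At Y: go left to F.
    F is a leaf — visit F.
  At Y: no right child.
  Visit Y.
At N: go right to E.
  At E: go left to X.
    X is a leaf — visit X.
  At E: go right to B.
    At B: go left to L.
      At L: no left child.
      At L: go right to S.
        At S: no left child.
        At S: go right to A.
          At A: go left to G.
            At G: go left to K.
              At K: no left child.
              At K: go right to D.
                D is a leaf — visit D.
              Visit K.
            At G: go right to V.
              At V: go left to J.
                J is a leaf — visit J.
              At V: no right child.
              Visit V.
            Visit G.
          At A: no right child.
          Visit A.
        Visit S.
      Visit L.
    At B: go right to W.
      W is a leaf — visit W.
    Visit B.
  Visit E.
Visit N.
Full post-order sequence: F, Y, X, D, K, J, V, G, A, S, L, W, B, E, N.

W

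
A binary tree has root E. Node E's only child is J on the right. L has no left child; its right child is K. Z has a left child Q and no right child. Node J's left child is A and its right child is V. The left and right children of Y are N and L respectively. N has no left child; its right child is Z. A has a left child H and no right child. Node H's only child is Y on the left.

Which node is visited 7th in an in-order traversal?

K

In-order visits the left subtree, then the node, then the right subtree.
At E: no left child.
Visit E.
At E: go right to J.
  At J: go left to A.
    At A: go left to H.
      At H: go left to Y.
        At Y: go left to N.
          At N: no left child.
          Visit N.
          At N: go right to Z.
            At Z: go left to Q.
              Q is a leaf — visit Q.
            Visit Z.
            At Z: no right child.
        Visit Y.
        At Y: go right to L.
          At L: no left child.
          Visit L.
          At L: go right to K.
            K is a leaf — visit K.
      Visit H.
      At H: no right child.
    Visit A.
    At A: no right child.
  Visit J.
  At J: go right to V.
    V is a leaf — visit V.
Full in-order sequence: E, N, Q, Z, Y, L, K, H, A, J, V.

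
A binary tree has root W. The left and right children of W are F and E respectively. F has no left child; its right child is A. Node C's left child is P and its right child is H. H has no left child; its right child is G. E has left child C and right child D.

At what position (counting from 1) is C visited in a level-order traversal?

5

Level-order visits nodes level by level from the root, left to right within each level.
Level 0: W
Level 1: F, E
Level 2: A, C, D
Level 3: P, H
Level 4: G
Full level-order sequence: W, F, E, A, C, D, P, H, G.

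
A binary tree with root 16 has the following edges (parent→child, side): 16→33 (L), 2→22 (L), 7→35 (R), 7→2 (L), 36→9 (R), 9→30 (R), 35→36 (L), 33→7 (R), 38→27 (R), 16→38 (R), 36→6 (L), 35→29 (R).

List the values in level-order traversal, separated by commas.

16, 33, 38, 7, 27, 2, 35, 22, 36, 29, 6, 9, 30

Level-order visits nodes level by level from the root, left to right within each level.
Level 0: 16
Level 1: 33, 38
Level 2: 7, 27
Level 3: 2, 35
Level 4: 22, 36, 29
Level 5: 6, 9
Level 6: 30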